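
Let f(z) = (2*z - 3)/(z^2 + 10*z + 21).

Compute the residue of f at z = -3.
Write f(z) = P(z)/Q(z) with P(z) = 2*z - 3 and Q(z) = z^2 + 10*z + 21.
The denominator factors as Q(z) = (z + 7)*(z + 3), so z = -3 is a simple zero of Q and P is analytic there; z = -3 is therefore a simple pole and
  Res(f, z₀) = P(z₀)/Q'(z₀).

Q'(z) = 2*z + 10, so Q'(-3) = 4.
P(-3) = -9.

Res(f, -3) = (-9)/(4) = -9/4

Final answer: -9/4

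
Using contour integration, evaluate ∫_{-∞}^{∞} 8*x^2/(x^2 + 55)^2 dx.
4*sqrt(55)*pi/55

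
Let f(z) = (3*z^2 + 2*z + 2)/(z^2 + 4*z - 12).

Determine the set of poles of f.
The singularities of f are the zeros of the denominator. Factoring,
  z^2 + 4*z - 12 = (z + 6)*(z - 2)
so the candidates are z = -6, z = 2.

Check the numerator P(z) = 3*z^2 + 2*z + 2 at each one:
  P(-6) = 98 ≠ 0, so z = -6 is a (simple) pole.
  P(2) = 18 ≠ 0, so z = 2 is a (simple) pole.

Poles of f: {-6, 2}

Final answer: {-6, 2}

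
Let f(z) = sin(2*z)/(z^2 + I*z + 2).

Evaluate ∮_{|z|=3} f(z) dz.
By the residue theorem, ∮_C f(z) dz = 2πi · (sum of the residues of f at the poles inside |z| = 3).

The denominator factors as (z - I)*(z + 2*I), so the singularities of f are simple poles at z = I, z = -2*I.
  |I|² = 1 < 9 = 3², so this pole is inside the contour.
  |-2*I|² = 4 < 9 = 3², so this pole is inside the contour.

With P(z) = sin(2*z) and Q(z) = z^2 + I*z + 2, each pole is simple, so Res(f, z₀) = P(z₀)/Q'(z₀) with Q'(z) = 2*z + I.
  Res(f, I) = P(I)/Q'(I) = (I*sinh(2))/(3*I) = sinh(2)/3
  Res(f, -2*I) = P(-2*I)/Q'(-2*I) = (-I*sinh(4))/(-3*I) = sinh(4)/3

Sum of residues inside C: sinh(2)/3 + sinh(4)/3
∮_C f(z) dz = 2πi · (sinh(2)/3 + sinh(4)/3) = 2*I*pi*sinh(2)/3 + 2*I*pi*sinh(4)/3

Final answer: 2*I*pi*sinh(2)/3 + 2*I*pi*sinh(4)/3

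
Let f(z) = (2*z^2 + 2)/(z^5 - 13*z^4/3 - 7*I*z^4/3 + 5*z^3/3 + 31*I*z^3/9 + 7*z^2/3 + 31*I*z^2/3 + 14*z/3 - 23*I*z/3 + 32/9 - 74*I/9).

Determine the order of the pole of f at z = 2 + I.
Factor the denominator:
  z^5 - 13*z^4/3 - 7*I*z^4/3 + 5*z^3/3 + 31*I*z^3/9 + 7*z^2/3 + 31*I*z^2/3 + 14*z/3 - 23*I*z/3 + 32/9 - 74*I/9 = (z - 2 - I)^3*(z + 2/3)*(z + 1 + 2*I/3)

The numerator P(z) = 2*z^2 + 2 has P(2 + I) = 8 + 8*I ≠ 0, so no factor of (z - 2 - I) cancels.
Near z = 2 + I we can therefore write f(z) = g(z)/(z - 2 - I)^3 with g analytic at 2 + I and g(2 + I) ≠ 0 (g is the numerator divided by the remaining denominator factors).

Hence z = 2 + I is a pole of order 3.

Final answer: 3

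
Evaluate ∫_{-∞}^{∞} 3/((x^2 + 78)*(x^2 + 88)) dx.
Let f(z) = 3/((z^2 + 78)*(z^2 + 88)). The denominator has no real zeros and deg Q - deg P = 4 ≥ 2, so the integral of f over the upper semicircle |z| = R tends to 0 as R → ∞. Closing the contour in the upper half-plane,
  ∫_{-∞}^{∞} f(x) dx = 2πi · Σ Res(f, z_k)  over the poles with Im z_k > 0.

Zeros of the denominator: z^2 + 88 = 0 gives z = ±2*sqrt(22)*I; z^2 + 78 = 0 gives z = ±sqrt(78)*I.
Upper half-plane: z = 2*sqrt(22)*I, z = sqrt(78)*I (simple).

Each pole is a simple zero of Q(z) = z^4 + 166*z^2 + 6864, so Res(f, z₀) = P(z₀)/Q'(z₀) with P(z) = 3, Q'(z) = 4*z^3 + 332*z:
  Res(f, 2*sqrt(22)*I) = (3)/(-40*sqrt(22)*I) = 3*sqrt(22)*I/880
  Res(f, sqrt(78)*I) = (3)/(20*sqrt(78)*I) = -sqrt(78)*I/520

Sum of residues: I*(-22*sqrt(78) + 39*sqrt(22))/11440
∫_{-∞}^{∞} f(x) dx = 2πi · (I*(-22*sqrt(78) + 39*sqrt(22))/11440) = pi*(-39*sqrt(22) + 22*sqrt(78))/5720

Final answer: pi*(-39*sqrt(22) + 22*sqrt(78))/5720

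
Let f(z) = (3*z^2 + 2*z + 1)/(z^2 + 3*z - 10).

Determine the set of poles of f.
The singularities of f are the zeros of the denominator. Factoring,
  z^2 + 3*z - 10 = (z + 5)*(z - 2)
so the candidates are z = -5, z = 2.

Check the numerator P(z) = 3*z^2 + 2*z + 1 at each one:
  P(-5) = 66 ≠ 0, so z = -5 is a (simple) pole.
  P(2) = 17 ≠ 0, so z = 2 is a (simple) pole.

Poles of f: {-5, 2}

Final answer: {-5, 2}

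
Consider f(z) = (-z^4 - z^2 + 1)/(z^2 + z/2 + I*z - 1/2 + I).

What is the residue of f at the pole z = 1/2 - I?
Write f(z) = P(z)/Q(z) with P(z) = -z^4 - z^2 + 1 and Q(z) = z^2 + z/2 + I*z - 1/2 + I.
The denominator factors as Q(z) = (z + 1)*(z - 1/2 + I), so z = 1/2 - I is a simple zero of Q and P is analytic there; z = 1/2 - I is therefore a simple pole and
  Res(f, z₀) = P(z₀)/Q'(z₀).

Q'(z) = 2*z + 1/2 + I, so Q'(1/2 - I) = 3/2 - I.
P(1/2 - I) = 35/16 - I/2.

Res(f, 1/2 - I) = (35/16 - I/2)/(3/2 - I) = 121/104 + 23*I/52

Final answer: 121/104 + 23*I/52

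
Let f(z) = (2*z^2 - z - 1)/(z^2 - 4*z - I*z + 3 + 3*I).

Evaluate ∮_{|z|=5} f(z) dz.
pi*(-4 + 14*I)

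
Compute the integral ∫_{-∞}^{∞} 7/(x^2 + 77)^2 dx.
Let f(z) = 7/(z^2 + 77)^2. The denominator has no real zeros and deg Q - deg P = 4 ≥ 2, so the integral of f over the upper semicircle |z| = R tends to 0 as R → ∞. Closing the contour in the upper half-plane,
  ∫_{-∞}^{∞} f(x) dx = 2πi · Σ Res(f, z_k)  over the poles with Im z_k > 0.

Zeros of the denominator: z^2 + 77 = 0 gives z = ±sqrt(77)*I.
Upper half-plane: z = sqrt(77)*I (a pole of order 2).

Write f(z) = g(z)/(z - sqrt(77)*I)^2 with g(z) = 7/(z + sqrt(77)*I)^2. For a double pole, Res(f, z₀) = g'(z₀):
  g'(z) = -14/(z + sqrt(77)*I)^3
  Res(f, sqrt(77)*I) = g'(sqrt(77)*I) = -sqrt(77)*I/3388

∫_{-∞}^{∞} f(x) dx = 2πi · (-sqrt(77)*I/3388) = sqrt(77)*pi/1694

Final answer: sqrt(77)*pi/1694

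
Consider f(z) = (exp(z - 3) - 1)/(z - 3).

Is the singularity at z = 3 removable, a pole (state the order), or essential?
Let u = z - 3. The exponent is z - 3 = u, so
  f = (e^(u) - 1)/u = ((u) + (u)^2/2 + (u)^3/6 + ...)/u = 1 + (1/2)*u + (1/6)*u^2 + ...
The Laurent expansion about u = 0 has no negative powers; equivalently lim_{z→3} f(z) = 1 exists and is finite.
So the singularity is removable.

Final answer: removable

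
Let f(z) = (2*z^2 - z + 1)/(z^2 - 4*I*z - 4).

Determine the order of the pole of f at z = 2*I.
Factor the denominator:
  z^2 - 4*I*z - 4 = (z - 2*I)^2

The numerator P(z) = 2*z^2 - z + 1 has P(2*I) = -7 - 2*I ≠ 0, so no factor of (z - 2*I) cancels.
Near z = 2*I we can therefore write f(z) = g(z)/(z - 2*I)^2 with g analytic at 2*I and g(2*I) ≠ 0 (g is just the numerator).

Hence z = 2*I is a pole of order 2.

Final answer: 2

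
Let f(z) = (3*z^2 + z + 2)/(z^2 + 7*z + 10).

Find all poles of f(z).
The singularities of f are the zeros of the denominator. Factoring,
  z^2 + 7*z + 10 = (z + 5)*(z + 2)
so the candidates are z = -5, z = -2.

Check the numerator P(z) = 3*z^2 + z + 2 at each one:
  P(-5) = 72 ≠ 0, so z = -5 is a (simple) pole.
  P(-2) = 12 ≠ 0, so z = -2 is a (simple) pole.

Poles of f: {-5, -2}

Final answer: {-5, -2}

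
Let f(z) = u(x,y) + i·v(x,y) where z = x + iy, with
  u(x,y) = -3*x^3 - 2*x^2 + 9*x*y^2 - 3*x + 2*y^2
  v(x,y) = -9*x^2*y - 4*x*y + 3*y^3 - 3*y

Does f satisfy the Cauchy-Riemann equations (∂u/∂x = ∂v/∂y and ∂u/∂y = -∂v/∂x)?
∂u/∂x = -9*x^2 - 4*x + 9*y^2 - 3
∂v/∂y = -9*x^2 - 4*x + 9*y^2 - 3
∂u/∂y = 18*x*y + 4*y
∂v/∂x = -18*x*y - 4*y
∂u/∂x = ∂v/∂y and ∂u/∂y = -∂v/∂x hold identically; f is analytic.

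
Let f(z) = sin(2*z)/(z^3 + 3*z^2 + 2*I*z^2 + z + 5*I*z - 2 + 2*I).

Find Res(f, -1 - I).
Write f(z) = P(z)/Q(z) with P(z) = sin(2*z) and Q(z) = z^3 + 3*z^2 + 2*I*z^2 + z + 5*I*z - 2 + 2*I.
The denominator factors as Q(z) = (z + 1 + I)*(z + 2)*(z + I), so z = -1 - I is a simple zero of Q and P is analytic there; z = -1 - I is therefore a simple pole and
  Res(f, z₀) = P(z₀)/Q'(z₀).

Q'(z) = 3*z^2 + 6*z + 4*I*z + 1 + 5*I, so Q'(-1 - I) = -1 + I.
P(-1 - I) = -sin(2 + 2*I).

Res(f, -1 - I) = (-sin(2 + 2*I))/(-1 + I) = (1/2 + I/2)*sin(2 + 2*I)

Final answer: (1/2 + I/2)*sin(2 + 2*I)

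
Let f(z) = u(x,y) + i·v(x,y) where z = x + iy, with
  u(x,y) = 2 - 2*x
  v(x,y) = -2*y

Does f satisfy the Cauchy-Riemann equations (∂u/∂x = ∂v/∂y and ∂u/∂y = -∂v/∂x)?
∂u/∂x = -2
∂v/∂y = -2
∂u/∂y = 0
∂v/∂x = 0
∂u/∂x = ∂v/∂y and ∂u/∂y = -∂v/∂x hold identically; f is analytic.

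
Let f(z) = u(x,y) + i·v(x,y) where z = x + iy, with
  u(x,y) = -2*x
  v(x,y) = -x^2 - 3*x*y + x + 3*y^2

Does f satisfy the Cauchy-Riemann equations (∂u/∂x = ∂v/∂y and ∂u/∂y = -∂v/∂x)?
∂u/∂x = -2
∂v/∂y = -3*x + 6*y
∂u/∂y = 0
∂v/∂x = -2*x - 3*y + 1
∂u/∂x ≠ ∂v/∂y and ∂u/∂y ≠ -∂v/∂x; the Cauchy-Riemann equations are not satisfied, so f is not analytic.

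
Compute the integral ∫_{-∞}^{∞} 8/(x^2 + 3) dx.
Let f(z) = 8/(z^2 + 3). The denominator has no real zeros and deg Q - deg P = 2 ≥ 2, so the integral of f over the upper semicircle |z| = R tends to 0 as R → ∞. Closing the contour in the upper half-plane,
  ∫_{-∞}^{∞} f(x) dx = 2πi · Σ Res(f, z_k)  over the poles with Im z_k > 0.

Zeros of the denominator: z^2 + 3 = 0 gives z = ±sqrt(3)*I.
Upper half-plane: z = sqrt(3)*I (simple).

Each pole is a simple zero of Q(z) = z^2 + 3, so Res(f, z₀) = P(z₀)/Q'(z₀) with P(z) = 8, Q'(z) = 2*z:
  Res(f, sqrt(3)*I) = (8)/(2*sqrt(3)*I) = -4*sqrt(3)*I/3

∫_{-∞}^{∞} f(x) dx = 2πi · (-4*sqrt(3)*I/3) = 8*sqrt(3)*pi/3

Final answer: 8*sqrt(3)*pi/3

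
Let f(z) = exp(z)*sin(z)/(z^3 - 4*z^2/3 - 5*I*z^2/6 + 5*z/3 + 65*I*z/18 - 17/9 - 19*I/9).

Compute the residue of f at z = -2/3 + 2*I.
(252/5785 - 558*I/5785)*exp(-2/3 + 2*I)*sin(2/3 - 2*I)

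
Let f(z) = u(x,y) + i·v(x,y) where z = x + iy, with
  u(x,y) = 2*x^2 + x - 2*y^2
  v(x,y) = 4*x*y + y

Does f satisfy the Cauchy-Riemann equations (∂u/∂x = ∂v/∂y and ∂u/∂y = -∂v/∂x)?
∂u/∂x = 4*x + 1
∂v/∂y = 4*x + 1
∂u/∂y = -4*y
∂v/∂x = 4*y
∂u/∂x = ∂v/∂y and ∂u/∂y = -∂v/∂x hold identically; f is analytic.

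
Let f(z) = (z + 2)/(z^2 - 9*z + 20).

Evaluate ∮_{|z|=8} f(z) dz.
By the residue theorem, ∮_C f(z) dz = 2πi · (sum of the residues of f at the poles inside |z| = 8).

The denominator factors as (z - 4)*(z - 5), so the singularities of f are simple poles at z = 4, z = 5.
  |4|² = 16 < 64 = 8², so this pole is inside the contour.
  |5|² = 25 < 64 = 8², so this pole is inside the contour.

With P(z) = z + 2 and Q(z) = z^2 - 9*z + 20, each pole is simple, so Res(f, z₀) = P(z₀)/Q'(z₀) with Q'(z) = 2*z - 9.
  Res(f, 4) = P(4)/Q'(4) = (6)/(-1) = -6
  Res(f, 5) = P(5)/Q'(5) = (7)/(1) = 7

Sum of residues inside C: 1
∮_C f(z) dz = 2πi · (1) = 2*I*pi

Final answer: 2*I*pi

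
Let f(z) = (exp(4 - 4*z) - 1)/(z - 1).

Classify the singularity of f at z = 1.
Let u = z - 1. The exponent is 4 - 4*z = -4u, so
  f = (e^(-4u) - 1)/u = ((-4u) + (-4u)^2/2 + (-4u)^3/6 + ...)/u = -4 + (8)*u + (-32/3)*u^2 + ...
The Laurent expansion about u = 0 has no negative powers; equivalently lim_{z→1} f(z) = -4 exists and is finite.
So the singularity is removable.

Final answer: removable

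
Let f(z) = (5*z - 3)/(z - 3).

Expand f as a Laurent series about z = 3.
Put w = z - (3), i.e. z = w + 3. The denominator is w, so it suffices to rewrite the numerator in powers of w.

P(z) = 5*z - 3
P(w + 3) = 12 + 5*w

Dividing each term by w:
  f = 12/w + 5

Substituting back w = z - 3:
  f(z) = 12/(z - 3) + 5

The series is finite because the numerator is a polynomial; the negative powers form the principal part, and the coefficient of 1/(z - 3) gives Res(f, 3) = 12.

Final answer: 12/(z - 3) + 5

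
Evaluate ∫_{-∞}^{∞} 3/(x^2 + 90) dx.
sqrt(10)*pi/10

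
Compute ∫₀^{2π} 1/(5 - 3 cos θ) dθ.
pi/2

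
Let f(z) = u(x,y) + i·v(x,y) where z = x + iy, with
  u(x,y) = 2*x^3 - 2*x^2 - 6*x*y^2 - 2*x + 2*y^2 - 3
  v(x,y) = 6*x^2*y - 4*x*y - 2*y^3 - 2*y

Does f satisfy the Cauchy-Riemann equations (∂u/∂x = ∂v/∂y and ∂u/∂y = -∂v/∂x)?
∂u/∂x = 6*x^2 - 4*x - 6*y^2 - 2
∂v/∂y = 6*x^2 - 4*x - 6*y^2 - 2
∂u/∂y = -12*x*y + 4*y
∂v/∂x = 12*x*y - 4*y
∂u/∂x = ∂v/∂y and ∂u/∂y = -∂v/∂x hold identically; f is analytic.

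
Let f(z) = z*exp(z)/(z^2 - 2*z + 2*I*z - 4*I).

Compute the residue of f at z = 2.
Write f(z) = P(z)/Q(z) with P(z) = z*exp(z) and Q(z) = z^2 - 2*z + 2*I*z - 4*I.
The denominator factors as Q(z) = (z + 2*I)*(z - 2), so z = 2 is a simple zero of Q and P is analytic there; z = 2 is therefore a simple pole and
  Res(f, z₀) = P(z₀)/Q'(z₀).

Q'(z) = 2*z - 2 + 2*I, so Q'(2) = 2 + 2*I.
P(2) = 2*exp(2).

Res(f, 2) = (2*exp(2))/(2 + 2*I) = (1/2 - I/2)*exp(2)

Final answer: (1/2 - I/2)*exp(2)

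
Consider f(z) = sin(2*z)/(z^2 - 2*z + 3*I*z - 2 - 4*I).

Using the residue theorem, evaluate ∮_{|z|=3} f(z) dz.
By the residue theorem, ∮_C f(z) dz = 2πi · (sum of the residues of f at the poles inside |z| = 3).

The denominator factors as (z + 2*I)*(z - 2 + I), so the singularities of f are simple poles at z = -2*I, z = 2 - I.
  |-2*I|² = 4 < 9 = 3², so this pole is inside the contour.
  |2 - I|² = 5 < 9 = 3², so this pole is inside the contour.

With P(z) = sin(2*z) and Q(z) = z^2 - 2*z + 3*I*z - 2 - 4*I, each pole is simple, so Res(f, z₀) = P(z₀)/Q'(z₀) with Q'(z) = 2*z - 2 + 3*I.
  Res(f, -2*I) = P(-2*I)/Q'(-2*I) = (-I*sinh(4))/(-2 - I) = (1/5 + 2*I/5)*sinh(4)
  Res(f, 2 - I) = P(2 - I)/Q'(2 - I) = (sin(4 - 2*I))/(2 + I) = (2/5 - I/5)*sin(4 - 2*I)

Sum of residues inside C: (2/5 - I/5)*sin(4 - 2*I) + (1/5 + 2*I/5)*sinh(4)
∮_C f(z) dz = 2πi · ((2/5 - I/5)*sin(4 - 2*I) + (1/5 + 2*I/5)*sinh(4)) = pi*(2/5 + 4*I/5)*sin(4 - 2*I) + pi*(-4/5 + 2*I/5)*sinh(4)

Final answer: pi*(2/5 + 4*I/5)*sin(4 - 2*I) + pi*(-4/5 + 2*I/5)*sinh(4)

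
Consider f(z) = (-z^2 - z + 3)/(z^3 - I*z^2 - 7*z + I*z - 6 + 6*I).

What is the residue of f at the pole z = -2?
Write f(z) = P(z)/Q(z) with P(z) = -z^2 - z + 3 and Q(z) = z^3 - I*z^2 - 7*z + I*z - 6 + 6*I.
The denominator factors as Q(z) = (z + 1 - I)*(z - 3)*(z + 2), so z = -2 is a simple zero of Q and P is analytic there; z = -2 is therefore a simple pole and
  Res(f, z₀) = P(z₀)/Q'(z₀).

Q'(z) = 3*z^2 - 2*I*z - 7 + I, so Q'(-2) = 5 + 5*I.
P(-2) = 1.

Res(f, -2) = (1)/(5 + 5*I) = 1/10 - I/10

Final answer: 1/10 - I/10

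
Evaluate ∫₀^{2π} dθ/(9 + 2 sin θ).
Call the integral J. The integrand is 2π-periodic and we integrate over a full period, so shifting θ does not change the value (θ → θ + π/2 turns sin θ into cos θ). Hence
  J = ∫₀^{2π} dθ/(9 + 2 cos θ).
Put z = e^{iθ}: then cos θ = (z + 1/z)/2, dθ = dz/(iz), and z runs once counterclockwise around |z| = 1:
  J = ∮_{|z|=1} 1/(9 + 2*(z + 1/z)/2) · dz/(iz) = (2/i) ∮_{|z|=1} dz/(2*z^2 + 18*z + 2).
The roots of 2*z^2 + 18*z + 2 are z = (-9 ± sqrt(9^2 - 2^2))/2, with sqrt(77) = sqrt(77); their product is 1, so only z₊ = -9/2 + sqrt(77)/2 lies inside the unit circle (z₋ = -9/2 - sqrt(77)/2 lies outside).
z₊ is a simple zero of q(z) = 2*z^2 + 18*z + 2, so Res(1/q, z₊) = 1/q'(z₊) with q'(z) = 4*z + 18; and q'(z₊) = 2*(z₊ - z₋) = 2*sqrt(77).
Therefore J = (2/i) · 2πi · 1/(2*sqrt(77)) = 2*pi/(sqrt(77)) = 2*sqrt(77)*pi/77

Final answer: 2*sqrt(77)*pi/77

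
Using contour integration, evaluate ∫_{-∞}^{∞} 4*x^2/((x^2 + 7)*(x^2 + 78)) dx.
Let f(z) = 4*z^2/((z^2 + 7)*(z^2 + 78)). The denominator has no real zeros and deg Q - deg P = 2 ≥ 2, so the integral of f over the upper semicircle |z| = R tends to 0 as R → ∞. Closing the contour in the upper half-plane,
  ∫_{-∞}^{∞} f(x) dx = 2πi · Σ Res(f, z_k)  over the poles with Im z_k > 0.

Zeros of the denominator: z^2 + 7 = 0 gives z = ±sqrt(7)*I; z^2 + 78 = 0 gives z = ±sqrt(78)*I.
Upper half-plane: z = sqrt(7)*I, z = sqrt(78)*I (simple).

Each pole is a simple zero of Q(z) = z^4 + 85*z^2 + 546, so Res(f, z₀) = P(z₀)/Q'(z₀) with P(z) = 4*z^2, Q'(z) = 4*z^3 + 170*z:
  Res(f, sqrt(7)*I) = (-28)/(142*sqrt(7)*I) = 2*sqrt(7)*I/71
  Res(f, sqrt(78)*I) = (-312)/(-142*sqrt(78)*I) = -2*sqrt(78)*I/71

Sum of residues: 2*I*(-sqrt(78) + sqrt(7))/71
∫_{-∞}^{∞} f(x) dx = 2πi · (2*I*(-sqrt(78) + sqrt(7))/71) = 4*pi*(-sqrt(7) + sqrt(78))/71

Final answer: 4*pi*(-sqrt(7) + sqrt(78))/71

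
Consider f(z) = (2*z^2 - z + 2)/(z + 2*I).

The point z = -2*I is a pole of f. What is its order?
Factor the denominator:
  z + 2*I = (z + 2*I)

The numerator P(z) = 2*z^2 - z + 2 has P(-2*I) = -6 + 2*I ≠ 0, so no factor of (z + 2*I) cancels.
Near z = -2*I we can therefore write f(z) = g(z)/(z + 2*I) with g analytic at -2*I and g(-2*I) ≠ 0 (g is just the numerator).

Hence z = -2*I is a pole of order 1.

Final answer: 1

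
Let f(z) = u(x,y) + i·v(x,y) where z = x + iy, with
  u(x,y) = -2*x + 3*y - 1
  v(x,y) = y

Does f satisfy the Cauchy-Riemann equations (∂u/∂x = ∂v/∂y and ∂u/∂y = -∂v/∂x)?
∂u/∂x = -2
∂v/∂y = 1
∂u/∂y = 3
∂v/∂x = 0
∂u/∂x ≠ ∂v/∂y and ∂u/∂y ≠ -∂v/∂x; the Cauchy-Riemann equations are not satisfied, so f is not analytic.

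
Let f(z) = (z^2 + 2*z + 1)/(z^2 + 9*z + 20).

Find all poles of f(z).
The singularities of f are the zeros of the denominator. Factoring,
  z^2 + 9*z + 20 = (z + 5)*(z + 4)
so the candidates are z = -5, z = -4.

Check the numerator P(z) = z^2 + 2*z + 1 at each one:
  P(-5) = 16 ≠ 0, so z = -5 is a (simple) pole.
  P(-4) = 9 ≠ 0, so z = -4 is a (simple) pole.

Poles of f: {-5, -4}

Final answer: {-5, -4}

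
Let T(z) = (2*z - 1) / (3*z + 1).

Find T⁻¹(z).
(-z - 1)/(3*z - 2)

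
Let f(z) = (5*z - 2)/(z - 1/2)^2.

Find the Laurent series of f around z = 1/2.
Put w = z - (1/2), i.e. z = w + 1/2. The denominator is w^2, so it suffices to rewrite the numerator in powers of w.

P(z) = 5*z - 2
P(w + 1/2) = 1/2 + 5*w

Dividing each term by w^2:
  f = 1/(2*w^2) + 5/w

Substituting back w = z - 1/2:
  f(z) = 1/(2*(z - 1/2)^2) + 5/(z - 1/2)

The series is finite because the numerator is a polynomial; the negative powers form the principal part, and the coefficient of 1/(z - 1/2) gives Res(f, 1/2) = 5.

Final answer: 1/(2*(z - 1/2)^2) + 5/(z - 1/2)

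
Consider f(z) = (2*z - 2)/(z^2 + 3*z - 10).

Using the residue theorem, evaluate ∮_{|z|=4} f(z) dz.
4*I*pi/7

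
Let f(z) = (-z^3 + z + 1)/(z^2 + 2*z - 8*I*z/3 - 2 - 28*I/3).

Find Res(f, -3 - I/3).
Write f(z) = P(z)/Q(z) with P(z) = -z^3 + z + 1 and Q(z) = z^2 + 2*z - 8*I*z/3 - 2 - 28*I/3.
The denominator factors as Q(z) = (z + 3 + I/3)*(z - 1 - 3*I), so z = -3 - I/3 is a simple zero of Q and P is analytic there; z = -3 - I/3 is therefore a simple pole and
  Res(f, z₀) = P(z₀)/Q'(z₀).

Q'(z) = 2*z + 2 - 8*I/3, so Q'(-3 - I/3) = -4 - 10*I/3.
P(-3 - I/3) = 24 + 233*I/27.

Res(f, -3 - I/3) = (24 + 233*I/27)/(-4 - 10*I/3) = -5053/1098 + 307*I/183

Final answer: -5053/1098 + 307*I/183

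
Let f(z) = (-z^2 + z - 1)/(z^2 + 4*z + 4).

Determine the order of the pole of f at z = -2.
2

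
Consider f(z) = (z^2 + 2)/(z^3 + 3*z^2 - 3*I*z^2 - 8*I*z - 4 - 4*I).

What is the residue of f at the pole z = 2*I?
Write f(z) = P(z)/Q(z) with P(z) = z^2 + 2 and Q(z) = z^3 + 3*z^2 - 3*I*z^2 - 8*I*z - 4 - 4*I.
The denominator factors as Q(z) = (z + 1 - I)*(z + 2)*(z - 2*I), so z = 2*I is a simple zero of Q and P is analytic there; z = 2*I is therefore a simple pole and
  Res(f, z₀) = P(z₀)/Q'(z₀).

Q'(z) = 3*z^2 + 6*z - 6*I*z - 8*I, so Q'(2*I) = 4*I.
P(2*I) = -2.

Res(f, 2*I) = (-2)/(4*I) = I/2

Final answer: I/2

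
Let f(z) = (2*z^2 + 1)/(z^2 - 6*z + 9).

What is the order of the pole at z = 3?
2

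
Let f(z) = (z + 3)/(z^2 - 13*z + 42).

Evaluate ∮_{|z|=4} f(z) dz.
By the residue theorem, ∮_C f(z) dz = 2πi · (sum of the residues of f at the poles inside |z| = 4).

The denominator factors as (z - 7)*(z - 6), so the singularities of f are simple poles at z = 7, z = 6.
  |7|² = 49 > 16 = 4², so this pole is outside the contour.
  |6|² = 36 > 16 = 4², so this pole is outside the contour.

No pole lies inside the contour, so f is analytic on and inside C and the integral is 0 (Cauchy's theorem).

Final answer: 0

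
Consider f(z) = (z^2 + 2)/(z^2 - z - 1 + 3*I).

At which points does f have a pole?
The singularities of f are the zeros of the denominator. Factoring,
  z^2 - z - 1 + 3*I = (z + 1 - I)*(z - 2 + I)
so the candidates are z = -1 + I, z = 2 - I.

Check the numerator P(z) = z^2 + 2 at each one:
  P(-1 + I) = 2 - 2*I ≠ 0, so z = -1 + I is a (simple) pole.
  P(2 - I) = 5 - 4*I ≠ 0, so z = 2 - I is a (simple) pole.

Poles of f: {-1 + I, 2 - I}

Final answer: {-1 + I, 2 - I}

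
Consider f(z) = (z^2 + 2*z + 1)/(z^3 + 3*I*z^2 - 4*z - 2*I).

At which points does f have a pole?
{-1 - I, -I, 1 - I}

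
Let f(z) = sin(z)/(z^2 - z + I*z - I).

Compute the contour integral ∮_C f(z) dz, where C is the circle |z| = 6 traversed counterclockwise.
By the residue theorem, ∮_C f(z) dz = 2πi · (sum of the residues of f at the poles inside |z| = 6).

The denominator factors as (z + I)*(z - 1), so the singularities of f are simple poles at z = -I, z = 1.
  |-I|² = 1 < 36 = 6², so this pole is inside the contour.
  |1|² = 1 < 36 = 6², so this pole is inside the contour.

With P(z) = sin(z) and Q(z) = z^2 - z + I*z - I, each pole is simple, so Res(f, z₀) = P(z₀)/Q'(z₀) with Q'(z) = 2*z - 1 + I.
  Res(f, -I) = P(-I)/Q'(-I) = (-I*sinh(1))/(-1 - I) = (1/2 + I/2)*sinh(1)
  Res(f, 1) = P(1)/Q'(1) = (sin(1))/(1 + I) = (1/2 - I/2)*sin(1)

Sum of residues inside C: (1/2 - I/2)*sin(1) + (1/2 + I/2)*sinh(1)
∮_C f(z) dz = 2πi · ((1/2 - I/2)*sin(1) + (1/2 + I/2)*sinh(1)) = pi*(1 + I)*sin(1) + pi*(-1 + I)*sinh(1)

Final answer: pi*(1 + I)*sin(1) + pi*(-1 + I)*sinh(1)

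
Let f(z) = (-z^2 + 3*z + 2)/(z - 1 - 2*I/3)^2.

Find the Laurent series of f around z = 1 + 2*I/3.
(40/9 + 2*I/3)/(z - 1 - 2*I/3)^2 + (1 - 4*I/3)/(z - 1 - 2*I/3) - 1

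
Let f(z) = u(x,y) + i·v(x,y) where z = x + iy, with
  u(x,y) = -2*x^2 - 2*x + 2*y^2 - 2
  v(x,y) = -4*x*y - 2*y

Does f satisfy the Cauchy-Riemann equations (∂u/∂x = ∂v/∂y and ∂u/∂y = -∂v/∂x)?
∂u/∂x = -4*x - 2
∂v/∂y = -4*x - 2
∂u/∂y = 4*y
∂v/∂x = -4*y
∂u/∂x = ∂v/∂y and ∂u/∂y = -∂v/∂x hold identically; f is analytic.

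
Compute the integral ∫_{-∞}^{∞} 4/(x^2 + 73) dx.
Let f(z) = 4/(z^2 + 73). The denominator has no real zeros and deg Q - deg P = 2 ≥ 2, so the integral of f over the upper semicircle |z| = R tends to 0 as R → ∞. Closing the contour in the upper half-plane,
  ∫_{-∞}^{∞} f(x) dx = 2πi · Σ Res(f, z_k)  over the poles with Im z_k > 0.

Zeros of the denominator: z^2 + 73 = 0 gives z = ±sqrt(73)*I.
Upper half-plane: z = sqrt(73)*I (simple).

Each pole is a simple zero of Q(z) = z^2 + 73, so Res(f, z₀) = P(z₀)/Q'(z₀) with P(z) = 4, Q'(z) = 2*z:
  Res(f, sqrt(73)*I) = (4)/(2*sqrt(73)*I) = -2*sqrt(73)*I/73

∫_{-∞}^{∞} f(x) dx = 2πi · (-2*sqrt(73)*I/73) = 4*sqrt(73)*pi/73

Final answer: 4*sqrt(73)*pi/73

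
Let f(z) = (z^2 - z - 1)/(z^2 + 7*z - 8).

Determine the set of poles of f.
The singularities of f are the zeros of the denominator. Factoring,
  z^2 + 7*z - 8 = (z + 8)*(z - 1)
so the candidates are z = -8, z = 1.

Check the numerator P(z) = z^2 - z - 1 at each one:
  P(-8) = 71 ≠ 0, so z = -8 is a (simple) pole.
  P(1) = -1 ≠ 0, so z = 1 is a (simple) pole.

Poles of f: {-8, 1}

Final answer: {-8, 1}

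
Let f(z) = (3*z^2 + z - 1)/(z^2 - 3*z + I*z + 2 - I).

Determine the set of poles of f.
The singularities of f are the zeros of the denominator. Factoring,
  z^2 - 3*z + I*z + 2 - I = (z - 2 + I)*(z - 1)
so the candidates are z = 2 - I, z = 1.

Check the numerator P(z) = 3*z^2 + z - 1 at each one:
  P(2 - I) = 10 - 13*I ≠ 0, so z = 2 - I is a (simple) pole.
  P(1) = 3 ≠ 0, so z = 1 is a (simple) pole.

Poles of f: {1, 2 - I}

Final answer: {1, 2 - I}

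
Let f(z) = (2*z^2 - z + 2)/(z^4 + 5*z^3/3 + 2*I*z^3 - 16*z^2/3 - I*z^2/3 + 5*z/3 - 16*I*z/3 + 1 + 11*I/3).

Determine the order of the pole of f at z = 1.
Factor the denominator:
  z^4 + 5*z^3/3 + 2*I*z^3 - 16*z^2/3 - I*z^2/3 + 5*z/3 - 16*I*z/3 + 1 + 11*I/3 = (z - 1)^2*(z + 2/3 + I)*(z + 3 + I)

The numerator P(z) = 2*z^2 - z + 2 has P(1) = 3 ≠ 0, so no factor of (z - 1) cancels.
Near z = 1 we can therefore write f(z) = g(z)/(z - 1)^2 with g analytic at 1 and g(1) ≠ 0 (g is the numerator divided by the remaining denominator factors).

Hence z = 1 is a pole of order 2.

Final answer: 2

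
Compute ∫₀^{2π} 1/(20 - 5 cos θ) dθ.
Call the integral J. The integrand is 2π-periodic and we integrate over a full period, so shifting θ does not change the value (θ → θ + π flips the sign of the trig term). Hence
  J = ∫₀^{2π} dθ/(20 + 5 cos θ).
Put z = e^{iθ}: then cos θ = (z + 1/z)/2, dθ = dz/(iz), and z runs once counterclockwise around |z| = 1:
  J = ∮_{|z|=1} 1/(20 + 5*(z + 1/z)/2) · dz/(iz) = (2/i) ∮_{|z|=1} dz/(5*z^2 + 40*z + 5).
The roots of 5*z^2 + 40*z + 5 are z = (-20 ± sqrt(20^2 - 5^2))/5, with sqrt(375) = 5*sqrt(15); their product is 1, so only z₊ = -4 + sqrt(15) lies inside the unit circle (z₋ = -4 - sqrt(15) lies outside).
z₊ is a simple zero of q(z) = 5*z^2 + 40*z + 5, so Res(1/q, z₊) = 1/q'(z₊) with q'(z) = 10*z + 40; and q'(z₊) = 5*(z₊ - z₋) = 10*sqrt(15).
Therefore J = (2/i) · 2πi · 1/(10*sqrt(15)) = 2*pi/(5*sqrt(15)) = 2*sqrt(15)*pi/75

Final answer: 2*sqrt(15)*pi/75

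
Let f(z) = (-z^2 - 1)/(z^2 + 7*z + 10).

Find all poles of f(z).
{-5, -2}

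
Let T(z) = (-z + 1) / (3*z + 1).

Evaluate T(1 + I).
Substitute z = 1 + I:
  numerator:   -(1 + I) + 1 = -I
  denominator: 3*(1 + I) + 1 = 4 + 3*I
T(1 + I) = (-I)/(4 + 3*I); multiplying numerator and denominator by the conjugate 4 - 3*I gives (-3 - 4*I)/25 = -3/25 - 4*I/25

Final answer: -3/25 - 4*I/25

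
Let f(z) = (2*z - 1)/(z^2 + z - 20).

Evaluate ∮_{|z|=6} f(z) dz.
By the residue theorem, ∮_C f(z) dz = 2πi · (sum of the residues of f at the poles inside |z| = 6).

The denominator factors as (z - 4)*(z + 5), so the singularities of f are simple poles at z = 4, z = -5.
  |4|² = 16 < 36 = 6², so this pole is inside the contour.
  |-5|² = 25 < 36 = 6², so this pole is inside the contour.

With P(z) = 2*z - 1 and Q(z) = z^2 + z - 20, each pole is simple, so Res(f, z₀) = P(z₀)/Q'(z₀) with Q'(z) = 2*z + 1.
  Res(f, 4) = P(4)/Q'(4) = (7)/(9) = 7/9
  Res(f, -5) = P(-5)/Q'(-5) = (-11)/(-9) = 11/9

Sum of residues inside C: 2
∮_C f(z) dz = 2πi · (2) = 4*I*pi

Final answer: 4*I*pi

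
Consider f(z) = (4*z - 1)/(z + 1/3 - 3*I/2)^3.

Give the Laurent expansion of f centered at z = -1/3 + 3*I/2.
Put w = z - (-1/3 + 3*I/2), i.e. z = w - 1/3 + 3*I/2. The denominator is w^3, so it suffices to rewrite the numerator in powers of w.

P(z) = 4*z - 1
P(w - 1/3 + 3*I/2) = -7/3 + 6*I + 4*w

Dividing each term by w^3:
  f = (-7/3 + 6*I)/w^3 + 4/w^2

Substituting back w = z + 1/3 - 3*I/2:
  f(z) = (-7/3 + 6*I)/(z + 1/3 - 3*I/2)^3 + 4/(z + 1/3 - 3*I/2)^2

The series is finite because the numerator is a polynomial; the negative powers form the principal part.

Final answer: (-7/3 + 6*I)/(z + 1/3 - 3*I/2)^3 + 4/(z + 1/3 - 3*I/2)^2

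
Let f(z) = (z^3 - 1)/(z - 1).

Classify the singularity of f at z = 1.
removable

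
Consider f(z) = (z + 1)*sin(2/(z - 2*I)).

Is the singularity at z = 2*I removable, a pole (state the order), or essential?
essential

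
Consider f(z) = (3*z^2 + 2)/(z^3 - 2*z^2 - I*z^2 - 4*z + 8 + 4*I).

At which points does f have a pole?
{-2, 2, 2 + I}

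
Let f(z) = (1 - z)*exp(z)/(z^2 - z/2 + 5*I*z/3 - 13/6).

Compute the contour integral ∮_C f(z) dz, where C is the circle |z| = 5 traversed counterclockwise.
By the residue theorem, ∮_C f(z) dz = 2πi · (sum of the residues of f at the poles inside |z| = 5).

The denominator factors as (z + 1 + 2*I/3)*(z - 3/2 + I), so the singularities of f are simple poles at z = -1 - 2*I/3, z = 3/2 - I.
  |-1 - 2*I/3|² = 13/9 < 25 = 5², so this pole is inside the contour.
  |3/2 - I|² = 13/4 < 25 = 5², so this pole is inside the contour.

With P(z) = (1 - z)*exp(z) and Q(z) = z^2 - z/2 + 5*I*z/3 - 13/6, each pole is simple, so Res(f, z₀) = P(z₀)/Q'(z₀) with Q'(z) = 2*z - 1/2 + 5*I/3.
  Res(f, -1 - 2*I/3) = P(-1 - 2*I/3)/Q'(-1 - 2*I/3) = ((2 + 2*I/3)*exp(-1 - 2*I/3))/(-5/2 + I/3) = (-172/229 - 84*I/229)*exp(-1 - 2*I/3)
  Res(f, 3/2 - I) = P(3/2 - I)/Q'(3/2 - I) = ((-1/2 + I)*exp(3/2 - I))/(5/2 - I/3) = (-57/229 + 84*I/229)*exp(3/2 - I)

Sum of residues inside C: (-172/229 - 84*I/229)*exp(-1 - 2*I/3) + (-57/229 + 84*I/229)*exp(3/2 - I)
∮_C f(z) dz = 2πi · ((-172/229 - 84*I/229)*exp(-1 - 2*I/3) + (-57/229 + 84*I/229)*exp(3/2 - I)) = pi*(168/229 - 344*I/229)*exp(-1 - 2*I/3) + pi*(-168/229 - 114*I/229)*exp(3/2 - I)

Final answer: pi*(168/229 - 344*I/229)*exp(-1 - 2*I/3) + pi*(-168/229 - 114*I/229)*exp(3/2 - I)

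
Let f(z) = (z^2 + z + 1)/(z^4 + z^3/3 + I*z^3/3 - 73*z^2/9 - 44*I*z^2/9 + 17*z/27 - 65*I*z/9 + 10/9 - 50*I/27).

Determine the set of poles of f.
{-3 - 2*I/3, -1/3, -2*I/3, 3 + I}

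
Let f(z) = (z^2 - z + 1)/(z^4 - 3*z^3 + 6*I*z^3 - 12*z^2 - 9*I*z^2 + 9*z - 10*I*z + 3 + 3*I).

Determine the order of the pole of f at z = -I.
3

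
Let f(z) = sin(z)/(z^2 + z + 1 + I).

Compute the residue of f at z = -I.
(2/5 - I/5)*sinh(1)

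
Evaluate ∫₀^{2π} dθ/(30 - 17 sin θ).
Call the integral J. The integrand is 2π-periodic and we integrate over a full period, so shifting θ does not change the value (θ → θ + π/2 turns sin θ into cos θ; θ → θ + π flips the sign of the trig term). Hence
  J = ∫₀^{2π} dθ/(30 + 17 cos θ).
Put z = e^{iθ}: then cos θ = (z + 1/z)/2, dθ = dz/(iz), and z runs once counterclockwise around |z| = 1:
  J = ∮_{|z|=1} 1/(30 + 17*(z + 1/z)/2) · dz/(iz) = (2/i) ∮_{|z|=1} dz/(17*z^2 + 60*z + 17).
The roots of 17*z^2 + 60*z + 17 are z = (-30 ± sqrt(30^2 - 17^2))/17, with sqrt(611) = sqrt(611); their product is 1, so only z₊ = -30/17 + sqrt(611)/17 lies inside the unit circle (z₋ = -30/17 - sqrt(611)/17 lies outside).
z₊ is a simple zero of q(z) = 17*z^2 + 60*z + 17, so Res(1/q, z₊) = 1/q'(z₊) with q'(z) = 34*z + 60; and q'(z₊) = 17*(z₊ - z₋) = 2*sqrt(611).
Therefore J = (2/i) · 2πi · 1/(2*sqrt(611)) = 2*pi/(sqrt(611)) = 2*sqrt(611)*pi/611

Final answer: 2*sqrt(611)*pi/611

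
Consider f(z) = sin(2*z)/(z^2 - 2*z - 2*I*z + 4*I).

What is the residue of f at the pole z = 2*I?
Write f(z) = P(z)/Q(z) with P(z) = sin(2*z) and Q(z) = z^2 - 2*z - 2*I*z + 4*I.
The denominator factors as Q(z) = (z - 2*I)*(z - 2), so z = 2*I is a simple zero of Q and P is analytic there; z = 2*I is therefore a simple pole and
  Res(f, z₀) = P(z₀)/Q'(z₀).

Q'(z) = 2*z - 2 - 2*I, so Q'(2*I) = -2 + 2*I.
P(2*I) = I*sinh(4).

Res(f, 2*I) = (I*sinh(4))/(-2 + 2*I) = (1/4 - I/4)*sinh(4)

Final answer: (1/4 - I/4)*sinh(4)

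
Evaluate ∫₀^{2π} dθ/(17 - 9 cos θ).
Call the integral J. The integrand is 2π-periodic and we integrate over a full period, so shifting θ does not change the value (θ → θ + π flips the sign of the trig term). Hence
  J = ∫₀^{2π} dθ/(17 + 9 cos θ).
Put z = e^{iθ}: then cos θ = (z + 1/z)/2, dθ = dz/(iz), and z runs once counterclockwise around |z| = 1:
  J = ∮_{|z|=1} 1/(17 + 9*(z + 1/z)/2) · dz/(iz) = (2/i) ∮_{|z|=1} dz/(9*z^2 + 34*z + 9).
The roots of 9*z^2 + 34*z + 9 are z = (-17 ± sqrt(17^2 - 9^2))/9, with sqrt(208) = 4*sqrt(13); their product is 1, so only z₊ = -17/9 + 4*sqrt(13)/9 lies inside the unit circle (z₋ = -17/9 - 4*sqrt(13)/9 lies outside).
z₊ is a simple zero of q(z) = 9*z^2 + 34*z + 9, so Res(1/q, z₊) = 1/q'(z₊) with q'(z) = 18*z + 34; and q'(z₊) = 9*(z₊ - z₋) = 8*sqrt(13).
Therefore J = (2/i) · 2πi · 1/(8*sqrt(13)) = 2*pi/(4*sqrt(13)) = sqrt(13)*pi/26

Final answer: sqrt(13)*pi/26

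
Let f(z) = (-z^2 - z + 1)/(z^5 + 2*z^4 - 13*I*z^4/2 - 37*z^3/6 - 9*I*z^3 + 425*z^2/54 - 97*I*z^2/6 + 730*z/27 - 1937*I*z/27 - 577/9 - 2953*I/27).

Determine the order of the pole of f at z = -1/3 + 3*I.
Factor the denominator:
  z^5 + 2*z^4 - 13*I*z^4/2 - 37*z^3/6 - 9*I*z^3 + 425*z^2/54 - 97*I*z^2/6 + 730*z/27 - 1937*I*z/27 - 577/9 - 2953*I/27 = (z + 1/3 - 3*I)^3*(z - 1 + 2*I)*(z + 2 + I/2)

The numerator P(z) = -z^2 - z + 1 has P(-1/3 + 3*I) = 92/9 - I ≠ 0, so no factor of (z + 1/3 - 3*I) cancels.
Near z = -1/3 + 3*I we can therefore write f(z) = g(z)/(z + 1/3 - 3*I)^3 with g analytic at -1/3 + 3*I and g(-1/3 + 3*I) ≠ 0 (g is the numerator divided by the remaining denominator factors).

Hence z = -1/3 + 3*I is a pole of order 3.

Final answer: 3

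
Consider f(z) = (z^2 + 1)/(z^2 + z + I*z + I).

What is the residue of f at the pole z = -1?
-1 - I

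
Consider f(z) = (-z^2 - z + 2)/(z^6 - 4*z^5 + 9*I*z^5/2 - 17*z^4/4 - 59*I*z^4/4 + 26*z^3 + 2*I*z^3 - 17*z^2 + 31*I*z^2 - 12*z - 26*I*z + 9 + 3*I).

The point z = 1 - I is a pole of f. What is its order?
Factor the denominator:
  z^6 - 4*z^5 + 9*I*z^5/2 - 17*z^4/4 - 59*I*z^4/4 + 26*z^3 + 2*I*z^3 - 17*z^2 + 31*I*z^2 - 12*z - 26*I*z + 9 + 3*I = (z - 1 + I)^4*(z + 3/2 + I/2)*(z - 3/2)

The numerator P(z) = -z^2 - z + 2 has P(1 - I) = 1 + 3*I ≠ 0, so no factor of (z - 1 + I) cancels.
Near z = 1 - I we can therefore write f(z) = g(z)/(z - 1 + I)^4 with g analytic at 1 - I and g(1 - I) ≠ 0 (g is the numerator divided by the remaining denominator factors).

Hence z = 1 - I is a pole of order 4.

Final answer: 4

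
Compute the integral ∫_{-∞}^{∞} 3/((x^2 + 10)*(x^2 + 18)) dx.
Let f(z) = 3/((z^2 + 10)*(z^2 + 18)). The denominator has no real zeros and deg Q - deg P = 4 ≥ 2, so the integral of f over the upper semicircle |z| = R tends to 0 as R → ∞. Closing the contour in the upper half-plane,
  ∫_{-∞}^{∞} f(x) dx = 2πi · Σ Res(f, z_k)  over the poles with Im z_k > 0.

Zeros of the denominator: z^2 + 10 = 0 gives z = ±sqrt(10)*I; z^2 + 18 = 0 gives z = ±3*sqrt(2)*I.
Upper half-plane: z = sqrt(10)*I, z = 3*sqrt(2)*I (simple).

Each pole is a simple zero of Q(z) = z^4 + 28*z^2 + 180, so Res(f, z₀) = P(z₀)/Q'(z₀) with P(z) = 3, Q'(z) = 4*z^3 + 56*z:
  Res(f, sqrt(10)*I) = (3)/(16*sqrt(10)*I) = -3*sqrt(10)*I/160
  Res(f, 3*sqrt(2)*I) = (3)/(-48*sqrt(2)*I) = sqrt(2)*I/32

Sum of residues: I*(-3*sqrt(10) + 5*sqrt(2))/160
∫_{-∞}^{∞} f(x) dx = 2πi · (I*(-3*sqrt(10) + 5*sqrt(2))/160) = pi*(-5*sqrt(2) + 3*sqrt(10))/80

Final answer: pi*(-5*sqrt(2) + 3*sqrt(10))/80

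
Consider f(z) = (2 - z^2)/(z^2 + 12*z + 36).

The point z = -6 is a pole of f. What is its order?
2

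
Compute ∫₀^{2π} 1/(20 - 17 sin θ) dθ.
Call the integral J. The integrand is 2π-periodic and we integrate over a full period, so shifting θ does not change the value (θ → θ + π/2 turns sin θ into cos θ; θ → θ + π flips the sign of the trig term). Hence
  J = ∫₀^{2π} dθ/(20 + 17 cos θ).
Put z = e^{iθ}: then cos θ = (z + 1/z)/2, dθ = dz/(iz), and z runs once counterclockwise around |z| = 1:
  J = ∮_{|z|=1} 1/(20 + 17*(z + 1/z)/2) · dz/(iz) = (2/i) ∮_{|z|=1} dz/(17*z^2 + 40*z + 17).
The roots of 17*z^2 + 40*z + 17 are z = (-20 ± sqrt(20^2 - 17^2))/17, with sqrt(111) = sqrt(111); their product is 1, so only z₊ = -20/17 + sqrt(111)/17 lies inside the unit circle (z₋ = -20/17 - sqrt(111)/17 lies outside).
z₊ is a simple zero of q(z) = 17*z^2 + 40*z + 17, so Res(1/q, z₊) = 1/q'(z₊) with q'(z) = 34*z + 40; and q'(z₊) = 17*(z₊ - z₋) = 2*sqrt(111).
Therefore J = (2/i) · 2πi · 1/(2*sqrt(111)) = 2*pi/(sqrt(111)) = 2*sqrt(111)*pi/111

Final answer: 2*sqrt(111)*pi/111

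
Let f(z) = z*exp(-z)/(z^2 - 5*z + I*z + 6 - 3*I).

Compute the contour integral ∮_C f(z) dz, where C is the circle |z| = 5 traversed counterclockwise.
By the residue theorem, ∮_C f(z) dz = 2πi · (sum of the residues of f at the poles inside |z| = 5).

The denominator factors as (z - 3)*(z - 2 + I), so the singularities of f are simple poles at z = 3, z = 2 - I.
  |3|² = 9 < 25 = 5², so this pole is inside the contour.
  |2 - I|² = 5 < 25 = 5², so this pole is inside the contour.

With P(z) = z*exp(-z) and Q(z) = z^2 - 5*z + I*z + 6 - 3*I, each pole is simple, so Res(f, z₀) = P(z₀)/Q'(z₀) with Q'(z) = 2*z - 5 + I.
  Res(f, 3) = P(3)/Q'(3) = (3*exp(-3))/(1 + I) = (3/2 - 3*I/2)*exp(-3)
  Res(f, 2 - I) = P(2 - I)/Q'(2 - I) = ((2 - I)*exp(-2 + I))/(-1 - I) = (-1/2 + 3*I/2)*exp(-2 + I)

Sum of residues inside C: (3/2 - 3*I/2)*exp(-3) + (-1/2 + 3*I/2)*exp(-2 + I)
∮_C f(z) dz = 2πi · ((3/2 - 3*I/2)*exp(-3) + (-1/2 + 3*I/2)*exp(-2 + I)) = pi*(-3 - I)*exp(-2 + I) + pi*(3 + 3*I)*exp(-3)

Final answer: pi*(-3 - I)*exp(-2 + I) + pi*(3 + 3*I)*exp(-3)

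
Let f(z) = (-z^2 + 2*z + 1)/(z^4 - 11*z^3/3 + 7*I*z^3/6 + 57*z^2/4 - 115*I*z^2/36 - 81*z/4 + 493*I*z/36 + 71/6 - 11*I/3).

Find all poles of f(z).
The singularities of f are the zeros of the denominator. Factoring,
  z^4 - 11*z^3/3 + 7*I*z^3/6 + 57*z^2/4 - 115*I*z^2/36 - 81*z/4 + 493*I*z/36 + 71/6 - 11*I/3 = (z - 1 - 3*I)*(z - 1/2 - I/3)*(z - 3/2 + 3*I/2)*(z - 2/3 + 3*I)
so the candidates are z = 1 + 3*I, z = 1/2 + I/3, z = 3/2 - 3*I/2, z = 2/3 - 3*I.

Check the numerator P(z) = -z^2 + 2*z + 1 at each one:
  P(1 + 3*I) = 11 ≠ 0, so z = 1 + 3*I is a (simple) pole.
  P(1/2 + I/3) = 67/36 + I/3 ≠ 0, so z = 1/2 + I/3 is a (simple) pole.
  P(3/2 - 3*I/2) = 4 + 3*I/2 ≠ 0, so z = 3/2 - 3*I/2 is a (simple) pole.
  P(2/3 - 3*I) = 98/9 - 2*I ≠ 0, so z = 2/3 - 3*I is a (simple) pole.

Poles of f: {1/2 + I/3, 2/3 - 3*I, 1 + 3*I, 3/2 - 3*I/2}

Final answer: {1/2 + I/3, 2/3 - 3*I, 1 + 3*I, 3/2 - 3*I/2}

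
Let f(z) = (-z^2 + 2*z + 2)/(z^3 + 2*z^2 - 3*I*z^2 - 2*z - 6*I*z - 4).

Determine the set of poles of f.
The singularities of f are the zeros of the denominator. Factoring,
  z^3 + 2*z^2 - 3*I*z^2 - 2*z - 6*I*z - 4 = (z - I)*(z + 2)*(z - 2*I)
so the candidates are z = I, z = -2, z = 2*I.

Check the numerator P(z) = -z^2 + 2*z + 2 at each one:
  P(I) = 3 + 2*I ≠ 0, so z = I is a (simple) pole.
  P(-2) = -6 ≠ 0, so z = -2 is a (simple) pole.
  P(2*I) = 6 + 4*I ≠ 0, so z = 2*I is a (simple) pole.

Poles of f: {-2, I, 2*I}

Final answer: {-2, I, 2*I}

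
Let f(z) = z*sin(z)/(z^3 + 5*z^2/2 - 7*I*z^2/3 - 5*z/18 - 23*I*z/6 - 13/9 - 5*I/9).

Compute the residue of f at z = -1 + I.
Write f(z) = P(z)/Q(z) with P(z) = z*sin(z) and Q(z) = z^3 + 5*z^2/2 - 7*I*z^2/3 - 5*z/18 - 23*I*z/6 - 13/9 - 5*I/9.
The denominator factors as Q(z) = (z + 3/2 - 2*I/3)*(z + 1 - I)*(z - 2*I/3), so z = -1 + I is a simple zero of Q and P is analytic there; z = -1 + I is therefore a simple pole and
  Res(f, z₀) = P(z₀)/Q'(z₀).

Q'(z) = 3*z^2 + 5*z - 14*I*z/3 - 5/18 - 23*I/6, so Q'(-1 + I) = -11/18 - I/6.
P(-1 + I) = (1 - I)*sin(1 - I).

Res(f, -1 + I) = ((1 - I)*sin(1 - I))/(-11/18 - I/6) = (-72/65 + 126*I/65)*sin(1 - I)

Final answer: (-72/65 + 126*I/65)*sin(1 - I)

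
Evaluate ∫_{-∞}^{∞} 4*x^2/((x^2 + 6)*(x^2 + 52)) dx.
Let f(z) = 4*z^2/((z^2 + 6)*(z^2 + 52)). The denominator has no real zeros and deg Q - deg P = 2 ≥ 2, so the integral of f over the upper semicircle |z| = R tends to 0 as R → ∞. Closing the contour in the upper half-plane,
  ∫_{-∞}^{∞} f(x) dx = 2πi · Σ Res(f, z_k)  over the poles with Im z_k > 0.

Zeros of the denominator: z^2 + 6 = 0 gives z = ±sqrt(6)*I; z^2 + 52 = 0 gives z = ±2*sqrt(13)*I.
Upper half-plane: z = 2*sqrt(13)*I, z = sqrt(6)*I (simple).

Each pole is a simple zero of Q(z) = z^4 + 58*z^2 + 312, so Res(f, z₀) = P(z₀)/Q'(z₀) with P(z) = 4*z^2, Q'(z) = 4*z^3 + 116*z:
  Res(f, 2*sqrt(13)*I) = (-208)/(-184*sqrt(13)*I) = -2*sqrt(13)*I/23
  Res(f, sqrt(6)*I) = (-24)/(92*sqrt(6)*I) = sqrt(6)*I/23

Sum of residues: I*(-2*sqrt(13) + sqrt(6))/23
∫_{-∞}^{∞} f(x) dx = 2πi · (I*(-2*sqrt(13) + sqrt(6))/23) = 2*pi*(-sqrt(6) + 2*sqrt(13))/23

Final answer: 2*pi*(-sqrt(6) + 2*sqrt(13))/23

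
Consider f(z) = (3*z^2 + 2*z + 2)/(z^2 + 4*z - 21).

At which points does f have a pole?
{-7, 3}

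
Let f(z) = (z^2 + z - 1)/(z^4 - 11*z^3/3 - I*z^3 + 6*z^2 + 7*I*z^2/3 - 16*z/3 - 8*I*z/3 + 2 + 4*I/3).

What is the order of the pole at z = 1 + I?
Factor the denominator:
  z^4 - 11*z^3/3 - I*z^3 + 6*z^2 + 7*I*z^2/3 - 16*z/3 - 8*I*z/3 + 2 + 4*I/3 = (z - 1 - I)^2*(z - 1)*(z - 2/3 + I)

The numerator P(z) = z^2 + z - 1 has P(1 + I) = 3*I ≠ 0, so no factor of (z - 1 - I) cancels.
Near z = 1 + I we can therefore write f(z) = g(z)/(z - 1 - I)^2 with g analytic at 1 + I and g(1 + I) ≠ 0 (g is the numerator divided by the remaining denominator factors).

Hence z = 1 + I is a pole of order 2.

Final answer: 2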